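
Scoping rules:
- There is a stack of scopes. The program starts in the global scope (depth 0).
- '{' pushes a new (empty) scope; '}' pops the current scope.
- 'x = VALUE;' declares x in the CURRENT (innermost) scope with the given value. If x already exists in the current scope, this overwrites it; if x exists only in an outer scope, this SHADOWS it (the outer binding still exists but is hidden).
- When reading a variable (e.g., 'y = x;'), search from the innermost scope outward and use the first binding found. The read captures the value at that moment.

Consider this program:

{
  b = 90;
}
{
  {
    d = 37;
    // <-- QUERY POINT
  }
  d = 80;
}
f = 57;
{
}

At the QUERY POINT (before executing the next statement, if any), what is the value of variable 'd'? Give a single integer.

Answer: 37

Derivation:
Step 1: enter scope (depth=1)
Step 2: declare b=90 at depth 1
Step 3: exit scope (depth=0)
Step 4: enter scope (depth=1)
Step 5: enter scope (depth=2)
Step 6: declare d=37 at depth 2
Visible at query point: d=37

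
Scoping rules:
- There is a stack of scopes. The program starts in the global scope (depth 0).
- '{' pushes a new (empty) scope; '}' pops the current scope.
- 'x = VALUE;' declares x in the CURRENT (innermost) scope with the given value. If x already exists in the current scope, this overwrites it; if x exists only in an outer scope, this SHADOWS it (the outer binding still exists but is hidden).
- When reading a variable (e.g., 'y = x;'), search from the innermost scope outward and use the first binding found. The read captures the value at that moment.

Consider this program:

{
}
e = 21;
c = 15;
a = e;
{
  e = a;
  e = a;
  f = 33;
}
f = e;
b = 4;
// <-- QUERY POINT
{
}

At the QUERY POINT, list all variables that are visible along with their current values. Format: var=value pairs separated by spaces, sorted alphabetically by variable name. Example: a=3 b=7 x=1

Answer: a=21 b=4 c=15 e=21 f=21

Derivation:
Step 1: enter scope (depth=1)
Step 2: exit scope (depth=0)
Step 3: declare e=21 at depth 0
Step 4: declare c=15 at depth 0
Step 5: declare a=(read e)=21 at depth 0
Step 6: enter scope (depth=1)
Step 7: declare e=(read a)=21 at depth 1
Step 8: declare e=(read a)=21 at depth 1
Step 9: declare f=33 at depth 1
Step 10: exit scope (depth=0)
Step 11: declare f=(read e)=21 at depth 0
Step 12: declare b=4 at depth 0
Visible at query point: a=21 b=4 c=15 e=21 f=21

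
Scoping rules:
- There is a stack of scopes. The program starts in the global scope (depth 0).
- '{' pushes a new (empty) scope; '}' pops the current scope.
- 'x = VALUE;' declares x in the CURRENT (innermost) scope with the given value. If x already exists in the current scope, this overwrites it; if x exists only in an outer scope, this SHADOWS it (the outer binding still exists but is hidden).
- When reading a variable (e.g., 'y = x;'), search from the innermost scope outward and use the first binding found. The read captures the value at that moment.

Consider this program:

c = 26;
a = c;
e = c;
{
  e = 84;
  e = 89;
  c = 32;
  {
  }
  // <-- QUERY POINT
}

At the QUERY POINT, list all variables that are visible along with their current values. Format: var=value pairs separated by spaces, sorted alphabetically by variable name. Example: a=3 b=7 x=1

Step 1: declare c=26 at depth 0
Step 2: declare a=(read c)=26 at depth 0
Step 3: declare e=(read c)=26 at depth 0
Step 4: enter scope (depth=1)
Step 5: declare e=84 at depth 1
Step 6: declare e=89 at depth 1
Step 7: declare c=32 at depth 1
Step 8: enter scope (depth=2)
Step 9: exit scope (depth=1)
Visible at query point: a=26 c=32 e=89

Answer: a=26 c=32 e=89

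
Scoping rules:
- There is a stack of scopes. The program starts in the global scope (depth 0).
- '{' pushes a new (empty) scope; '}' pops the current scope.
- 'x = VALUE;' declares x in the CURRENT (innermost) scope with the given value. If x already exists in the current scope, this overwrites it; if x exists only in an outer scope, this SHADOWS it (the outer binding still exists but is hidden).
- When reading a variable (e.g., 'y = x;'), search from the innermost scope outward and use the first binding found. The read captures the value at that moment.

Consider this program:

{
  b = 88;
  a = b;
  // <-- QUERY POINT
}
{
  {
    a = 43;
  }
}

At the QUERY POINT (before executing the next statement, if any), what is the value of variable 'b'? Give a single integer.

Answer: 88

Derivation:
Step 1: enter scope (depth=1)
Step 2: declare b=88 at depth 1
Step 3: declare a=(read b)=88 at depth 1
Visible at query point: a=88 b=88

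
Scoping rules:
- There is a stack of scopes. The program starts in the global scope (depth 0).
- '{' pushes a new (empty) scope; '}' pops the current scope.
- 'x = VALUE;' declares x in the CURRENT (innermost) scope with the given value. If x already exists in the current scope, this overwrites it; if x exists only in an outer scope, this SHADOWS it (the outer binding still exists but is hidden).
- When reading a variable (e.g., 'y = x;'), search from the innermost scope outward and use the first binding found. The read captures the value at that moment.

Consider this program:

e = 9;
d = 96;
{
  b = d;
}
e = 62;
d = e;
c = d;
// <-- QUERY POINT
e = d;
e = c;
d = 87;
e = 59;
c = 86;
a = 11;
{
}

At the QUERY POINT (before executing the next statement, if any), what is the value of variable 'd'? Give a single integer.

Step 1: declare e=9 at depth 0
Step 2: declare d=96 at depth 0
Step 3: enter scope (depth=1)
Step 4: declare b=(read d)=96 at depth 1
Step 5: exit scope (depth=0)
Step 6: declare e=62 at depth 0
Step 7: declare d=(read e)=62 at depth 0
Step 8: declare c=(read d)=62 at depth 0
Visible at query point: c=62 d=62 e=62

Answer: 62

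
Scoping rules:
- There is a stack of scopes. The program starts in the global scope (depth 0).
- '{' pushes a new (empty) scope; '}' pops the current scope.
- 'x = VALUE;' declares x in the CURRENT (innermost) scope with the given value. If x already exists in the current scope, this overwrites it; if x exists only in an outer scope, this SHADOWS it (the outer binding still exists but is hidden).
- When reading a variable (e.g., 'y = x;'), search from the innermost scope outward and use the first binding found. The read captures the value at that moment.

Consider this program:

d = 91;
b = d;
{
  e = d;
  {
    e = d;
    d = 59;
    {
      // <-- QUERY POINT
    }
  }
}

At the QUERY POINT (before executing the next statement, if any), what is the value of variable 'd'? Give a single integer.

Step 1: declare d=91 at depth 0
Step 2: declare b=(read d)=91 at depth 0
Step 3: enter scope (depth=1)
Step 4: declare e=(read d)=91 at depth 1
Step 5: enter scope (depth=2)
Step 6: declare e=(read d)=91 at depth 2
Step 7: declare d=59 at depth 2
Step 8: enter scope (depth=3)
Visible at query point: b=91 d=59 e=91

Answer: 59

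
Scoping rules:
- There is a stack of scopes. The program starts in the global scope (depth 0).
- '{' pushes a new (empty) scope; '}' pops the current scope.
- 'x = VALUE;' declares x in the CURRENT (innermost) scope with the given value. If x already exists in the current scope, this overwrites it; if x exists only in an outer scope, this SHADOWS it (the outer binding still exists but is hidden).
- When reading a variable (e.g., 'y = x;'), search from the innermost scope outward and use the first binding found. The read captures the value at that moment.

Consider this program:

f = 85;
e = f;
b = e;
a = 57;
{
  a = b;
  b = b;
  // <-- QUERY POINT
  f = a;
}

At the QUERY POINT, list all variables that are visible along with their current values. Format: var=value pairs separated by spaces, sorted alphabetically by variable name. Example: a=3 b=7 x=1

Answer: a=85 b=85 e=85 f=85

Derivation:
Step 1: declare f=85 at depth 0
Step 2: declare e=(read f)=85 at depth 0
Step 3: declare b=(read e)=85 at depth 0
Step 4: declare a=57 at depth 0
Step 5: enter scope (depth=1)
Step 6: declare a=(read b)=85 at depth 1
Step 7: declare b=(read b)=85 at depth 1
Visible at query point: a=85 b=85 e=85 f=85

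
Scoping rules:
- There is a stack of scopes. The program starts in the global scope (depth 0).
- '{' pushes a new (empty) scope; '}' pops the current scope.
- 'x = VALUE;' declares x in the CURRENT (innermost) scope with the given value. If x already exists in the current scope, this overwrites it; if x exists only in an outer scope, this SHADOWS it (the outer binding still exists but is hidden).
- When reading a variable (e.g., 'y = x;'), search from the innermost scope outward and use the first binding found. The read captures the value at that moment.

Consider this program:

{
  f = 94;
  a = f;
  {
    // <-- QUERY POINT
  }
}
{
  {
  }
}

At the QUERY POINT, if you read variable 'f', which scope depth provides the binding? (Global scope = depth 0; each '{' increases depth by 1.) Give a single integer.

Step 1: enter scope (depth=1)
Step 2: declare f=94 at depth 1
Step 3: declare a=(read f)=94 at depth 1
Step 4: enter scope (depth=2)
Visible at query point: a=94 f=94

Answer: 1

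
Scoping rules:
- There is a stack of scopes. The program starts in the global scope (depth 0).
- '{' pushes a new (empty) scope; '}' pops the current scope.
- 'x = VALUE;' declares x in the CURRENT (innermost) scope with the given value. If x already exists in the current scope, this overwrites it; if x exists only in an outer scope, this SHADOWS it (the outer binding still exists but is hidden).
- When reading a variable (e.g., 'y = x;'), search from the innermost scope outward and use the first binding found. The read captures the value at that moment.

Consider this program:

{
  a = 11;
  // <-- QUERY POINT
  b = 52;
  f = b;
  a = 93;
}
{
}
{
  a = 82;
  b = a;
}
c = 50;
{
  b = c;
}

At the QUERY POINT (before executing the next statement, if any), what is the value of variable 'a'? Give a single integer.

Answer: 11

Derivation:
Step 1: enter scope (depth=1)
Step 2: declare a=11 at depth 1
Visible at query point: a=11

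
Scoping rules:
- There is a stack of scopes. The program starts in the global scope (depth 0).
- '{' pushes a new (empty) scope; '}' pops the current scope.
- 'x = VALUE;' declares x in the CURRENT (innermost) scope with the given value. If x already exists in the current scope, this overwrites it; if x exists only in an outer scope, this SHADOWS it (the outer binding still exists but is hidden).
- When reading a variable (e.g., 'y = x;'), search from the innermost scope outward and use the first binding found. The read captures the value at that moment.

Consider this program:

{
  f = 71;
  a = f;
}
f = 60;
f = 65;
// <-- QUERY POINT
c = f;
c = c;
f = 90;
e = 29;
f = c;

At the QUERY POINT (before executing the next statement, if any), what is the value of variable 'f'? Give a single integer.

Step 1: enter scope (depth=1)
Step 2: declare f=71 at depth 1
Step 3: declare a=(read f)=71 at depth 1
Step 4: exit scope (depth=0)
Step 5: declare f=60 at depth 0
Step 6: declare f=65 at depth 0
Visible at query point: f=65

Answer: 65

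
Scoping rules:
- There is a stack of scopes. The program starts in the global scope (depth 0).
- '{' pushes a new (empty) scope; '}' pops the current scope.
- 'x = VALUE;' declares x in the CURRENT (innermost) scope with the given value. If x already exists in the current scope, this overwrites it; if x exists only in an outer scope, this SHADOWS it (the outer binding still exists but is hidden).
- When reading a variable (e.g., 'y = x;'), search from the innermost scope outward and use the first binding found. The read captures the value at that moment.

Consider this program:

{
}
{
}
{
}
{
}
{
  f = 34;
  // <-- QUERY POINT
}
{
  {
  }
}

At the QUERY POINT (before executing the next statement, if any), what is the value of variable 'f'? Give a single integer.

Step 1: enter scope (depth=1)
Step 2: exit scope (depth=0)
Step 3: enter scope (depth=1)
Step 4: exit scope (depth=0)
Step 5: enter scope (depth=1)
Step 6: exit scope (depth=0)
Step 7: enter scope (depth=1)
Step 8: exit scope (depth=0)
Step 9: enter scope (depth=1)
Step 10: declare f=34 at depth 1
Visible at query point: f=34

Answer: 34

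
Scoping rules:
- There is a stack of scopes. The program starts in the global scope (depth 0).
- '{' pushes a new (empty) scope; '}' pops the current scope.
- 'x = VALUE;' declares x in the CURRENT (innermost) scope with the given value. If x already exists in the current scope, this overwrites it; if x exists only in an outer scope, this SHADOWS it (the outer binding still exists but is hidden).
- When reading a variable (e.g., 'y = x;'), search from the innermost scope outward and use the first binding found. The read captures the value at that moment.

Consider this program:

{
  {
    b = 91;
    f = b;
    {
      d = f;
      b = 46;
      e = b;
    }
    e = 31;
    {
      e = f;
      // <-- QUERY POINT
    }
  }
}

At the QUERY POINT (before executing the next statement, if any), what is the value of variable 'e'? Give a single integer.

Answer: 91

Derivation:
Step 1: enter scope (depth=1)
Step 2: enter scope (depth=2)
Step 3: declare b=91 at depth 2
Step 4: declare f=(read b)=91 at depth 2
Step 5: enter scope (depth=3)
Step 6: declare d=(read f)=91 at depth 3
Step 7: declare b=46 at depth 3
Step 8: declare e=(read b)=46 at depth 3
Step 9: exit scope (depth=2)
Step 10: declare e=31 at depth 2
Step 11: enter scope (depth=3)
Step 12: declare e=(read f)=91 at depth 3
Visible at query point: b=91 e=91 f=91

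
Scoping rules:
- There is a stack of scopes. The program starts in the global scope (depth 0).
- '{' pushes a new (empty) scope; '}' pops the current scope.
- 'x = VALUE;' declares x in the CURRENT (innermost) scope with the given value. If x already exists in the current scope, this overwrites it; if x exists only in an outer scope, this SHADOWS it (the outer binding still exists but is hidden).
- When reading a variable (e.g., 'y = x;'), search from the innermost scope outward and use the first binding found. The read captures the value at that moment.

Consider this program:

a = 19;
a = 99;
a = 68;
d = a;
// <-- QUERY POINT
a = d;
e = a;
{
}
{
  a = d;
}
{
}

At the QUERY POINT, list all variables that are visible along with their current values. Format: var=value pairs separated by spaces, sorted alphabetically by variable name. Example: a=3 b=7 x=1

Answer: a=68 d=68

Derivation:
Step 1: declare a=19 at depth 0
Step 2: declare a=99 at depth 0
Step 3: declare a=68 at depth 0
Step 4: declare d=(read a)=68 at depth 0
Visible at query point: a=68 d=68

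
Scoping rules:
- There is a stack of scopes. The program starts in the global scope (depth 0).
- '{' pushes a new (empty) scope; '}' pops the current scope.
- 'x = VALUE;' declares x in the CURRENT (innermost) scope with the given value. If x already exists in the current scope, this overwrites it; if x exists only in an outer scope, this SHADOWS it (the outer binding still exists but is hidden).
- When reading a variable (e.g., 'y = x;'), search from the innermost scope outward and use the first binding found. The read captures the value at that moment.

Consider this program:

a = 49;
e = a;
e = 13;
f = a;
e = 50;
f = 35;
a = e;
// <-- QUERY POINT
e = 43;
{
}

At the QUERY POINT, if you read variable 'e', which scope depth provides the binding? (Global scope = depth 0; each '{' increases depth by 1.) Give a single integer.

Answer: 0

Derivation:
Step 1: declare a=49 at depth 0
Step 2: declare e=(read a)=49 at depth 0
Step 3: declare e=13 at depth 0
Step 4: declare f=(read a)=49 at depth 0
Step 5: declare e=50 at depth 0
Step 6: declare f=35 at depth 0
Step 7: declare a=(read e)=50 at depth 0
Visible at query point: a=50 e=50 f=35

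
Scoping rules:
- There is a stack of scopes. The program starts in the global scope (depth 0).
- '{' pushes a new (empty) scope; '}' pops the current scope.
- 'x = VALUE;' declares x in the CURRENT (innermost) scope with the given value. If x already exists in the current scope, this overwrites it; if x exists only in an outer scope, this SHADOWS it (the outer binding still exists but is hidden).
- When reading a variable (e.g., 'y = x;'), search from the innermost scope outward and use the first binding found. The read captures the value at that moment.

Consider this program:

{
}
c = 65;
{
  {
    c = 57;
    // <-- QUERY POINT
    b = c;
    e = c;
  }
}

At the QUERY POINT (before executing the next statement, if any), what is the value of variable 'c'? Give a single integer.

Step 1: enter scope (depth=1)
Step 2: exit scope (depth=0)
Step 3: declare c=65 at depth 0
Step 4: enter scope (depth=1)
Step 5: enter scope (depth=2)
Step 6: declare c=57 at depth 2
Visible at query point: c=57

Answer: 57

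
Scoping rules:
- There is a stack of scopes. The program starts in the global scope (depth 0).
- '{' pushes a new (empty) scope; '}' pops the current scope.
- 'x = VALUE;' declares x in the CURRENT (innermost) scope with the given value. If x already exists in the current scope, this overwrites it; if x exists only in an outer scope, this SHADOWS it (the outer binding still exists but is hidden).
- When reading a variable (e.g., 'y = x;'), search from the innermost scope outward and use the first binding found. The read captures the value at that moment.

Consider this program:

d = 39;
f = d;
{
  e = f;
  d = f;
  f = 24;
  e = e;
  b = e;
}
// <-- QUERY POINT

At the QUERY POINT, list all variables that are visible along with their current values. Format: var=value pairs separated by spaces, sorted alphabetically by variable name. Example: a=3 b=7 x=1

Answer: d=39 f=39

Derivation:
Step 1: declare d=39 at depth 0
Step 2: declare f=(read d)=39 at depth 0
Step 3: enter scope (depth=1)
Step 4: declare e=(read f)=39 at depth 1
Step 5: declare d=(read f)=39 at depth 1
Step 6: declare f=24 at depth 1
Step 7: declare e=(read e)=39 at depth 1
Step 8: declare b=(read e)=39 at depth 1
Step 9: exit scope (depth=0)
Visible at query point: d=39 f=39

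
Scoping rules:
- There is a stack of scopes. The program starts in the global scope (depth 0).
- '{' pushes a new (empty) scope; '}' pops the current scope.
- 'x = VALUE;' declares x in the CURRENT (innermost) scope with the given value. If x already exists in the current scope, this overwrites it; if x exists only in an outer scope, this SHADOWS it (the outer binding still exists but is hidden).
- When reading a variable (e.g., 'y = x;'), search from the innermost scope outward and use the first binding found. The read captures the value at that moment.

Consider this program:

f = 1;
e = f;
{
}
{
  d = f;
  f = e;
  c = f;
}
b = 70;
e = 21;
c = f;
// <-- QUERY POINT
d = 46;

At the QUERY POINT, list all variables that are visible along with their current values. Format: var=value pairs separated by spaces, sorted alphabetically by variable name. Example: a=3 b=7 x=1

Answer: b=70 c=1 e=21 f=1

Derivation:
Step 1: declare f=1 at depth 0
Step 2: declare e=(read f)=1 at depth 0
Step 3: enter scope (depth=1)
Step 4: exit scope (depth=0)
Step 5: enter scope (depth=1)
Step 6: declare d=(read f)=1 at depth 1
Step 7: declare f=(read e)=1 at depth 1
Step 8: declare c=(read f)=1 at depth 1
Step 9: exit scope (depth=0)
Step 10: declare b=70 at depth 0
Step 11: declare e=21 at depth 0
Step 12: declare c=(read f)=1 at depth 0
Visible at query point: b=70 c=1 e=21 f=1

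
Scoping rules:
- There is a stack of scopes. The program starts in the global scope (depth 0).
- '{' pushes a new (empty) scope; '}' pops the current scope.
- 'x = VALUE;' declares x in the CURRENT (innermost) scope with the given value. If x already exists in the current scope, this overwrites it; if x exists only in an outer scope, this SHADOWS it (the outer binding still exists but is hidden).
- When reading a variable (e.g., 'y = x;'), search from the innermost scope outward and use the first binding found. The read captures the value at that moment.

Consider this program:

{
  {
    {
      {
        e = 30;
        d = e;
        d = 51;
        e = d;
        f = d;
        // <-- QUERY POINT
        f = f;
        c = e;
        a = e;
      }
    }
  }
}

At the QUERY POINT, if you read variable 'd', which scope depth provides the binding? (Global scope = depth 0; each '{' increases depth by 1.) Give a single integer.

Answer: 4

Derivation:
Step 1: enter scope (depth=1)
Step 2: enter scope (depth=2)
Step 3: enter scope (depth=3)
Step 4: enter scope (depth=4)
Step 5: declare e=30 at depth 4
Step 6: declare d=(read e)=30 at depth 4
Step 7: declare d=51 at depth 4
Step 8: declare e=(read d)=51 at depth 4
Step 9: declare f=(read d)=51 at depth 4
Visible at query point: d=51 e=51 f=51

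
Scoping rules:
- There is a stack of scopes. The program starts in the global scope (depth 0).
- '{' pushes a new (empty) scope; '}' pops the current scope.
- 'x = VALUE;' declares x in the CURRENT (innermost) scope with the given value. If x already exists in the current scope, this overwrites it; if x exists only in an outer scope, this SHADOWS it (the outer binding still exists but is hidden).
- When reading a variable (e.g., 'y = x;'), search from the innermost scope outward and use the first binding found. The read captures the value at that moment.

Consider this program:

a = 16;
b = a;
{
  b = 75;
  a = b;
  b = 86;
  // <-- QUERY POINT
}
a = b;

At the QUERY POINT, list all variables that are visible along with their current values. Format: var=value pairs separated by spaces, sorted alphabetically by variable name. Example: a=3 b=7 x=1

Step 1: declare a=16 at depth 0
Step 2: declare b=(read a)=16 at depth 0
Step 3: enter scope (depth=1)
Step 4: declare b=75 at depth 1
Step 5: declare a=(read b)=75 at depth 1
Step 6: declare b=86 at depth 1
Visible at query point: a=75 b=86

Answer: a=75 b=86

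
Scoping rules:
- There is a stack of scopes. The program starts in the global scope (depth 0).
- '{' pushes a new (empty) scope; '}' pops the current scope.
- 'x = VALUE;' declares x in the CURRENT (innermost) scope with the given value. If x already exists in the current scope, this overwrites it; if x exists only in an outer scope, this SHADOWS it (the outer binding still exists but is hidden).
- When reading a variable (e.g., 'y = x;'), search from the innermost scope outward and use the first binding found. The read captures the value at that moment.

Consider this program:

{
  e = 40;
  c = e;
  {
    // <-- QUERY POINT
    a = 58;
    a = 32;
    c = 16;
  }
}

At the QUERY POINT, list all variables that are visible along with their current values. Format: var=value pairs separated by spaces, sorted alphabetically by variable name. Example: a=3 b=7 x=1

Answer: c=40 e=40

Derivation:
Step 1: enter scope (depth=1)
Step 2: declare e=40 at depth 1
Step 3: declare c=(read e)=40 at depth 1
Step 4: enter scope (depth=2)
Visible at query point: c=40 e=40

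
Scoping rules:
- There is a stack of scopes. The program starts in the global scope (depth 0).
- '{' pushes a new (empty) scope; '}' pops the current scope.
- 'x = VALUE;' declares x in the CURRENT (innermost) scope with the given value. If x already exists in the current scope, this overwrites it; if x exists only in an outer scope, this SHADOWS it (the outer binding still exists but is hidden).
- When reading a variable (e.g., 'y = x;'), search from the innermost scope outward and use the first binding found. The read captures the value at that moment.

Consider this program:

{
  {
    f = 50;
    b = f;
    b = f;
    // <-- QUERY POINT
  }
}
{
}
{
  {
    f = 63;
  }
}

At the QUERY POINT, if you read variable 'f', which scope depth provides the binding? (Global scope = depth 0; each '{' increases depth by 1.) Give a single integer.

Answer: 2

Derivation:
Step 1: enter scope (depth=1)
Step 2: enter scope (depth=2)
Step 3: declare f=50 at depth 2
Step 4: declare b=(read f)=50 at depth 2
Step 5: declare b=(read f)=50 at depth 2
Visible at query point: b=50 f=50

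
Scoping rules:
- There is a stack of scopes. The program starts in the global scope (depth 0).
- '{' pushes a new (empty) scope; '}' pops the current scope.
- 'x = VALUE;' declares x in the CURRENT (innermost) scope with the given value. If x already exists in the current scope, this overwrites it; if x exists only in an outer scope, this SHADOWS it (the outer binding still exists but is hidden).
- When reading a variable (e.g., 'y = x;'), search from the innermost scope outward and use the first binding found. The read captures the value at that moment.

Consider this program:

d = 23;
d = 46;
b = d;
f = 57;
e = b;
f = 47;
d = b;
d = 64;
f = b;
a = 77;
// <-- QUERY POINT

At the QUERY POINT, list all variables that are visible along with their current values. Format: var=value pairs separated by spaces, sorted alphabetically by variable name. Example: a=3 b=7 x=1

Answer: a=77 b=46 d=64 e=46 f=46

Derivation:
Step 1: declare d=23 at depth 0
Step 2: declare d=46 at depth 0
Step 3: declare b=(read d)=46 at depth 0
Step 4: declare f=57 at depth 0
Step 5: declare e=(read b)=46 at depth 0
Step 6: declare f=47 at depth 0
Step 7: declare d=(read b)=46 at depth 0
Step 8: declare d=64 at depth 0
Step 9: declare f=(read b)=46 at depth 0
Step 10: declare a=77 at depth 0
Visible at query point: a=77 b=46 d=64 e=46 f=46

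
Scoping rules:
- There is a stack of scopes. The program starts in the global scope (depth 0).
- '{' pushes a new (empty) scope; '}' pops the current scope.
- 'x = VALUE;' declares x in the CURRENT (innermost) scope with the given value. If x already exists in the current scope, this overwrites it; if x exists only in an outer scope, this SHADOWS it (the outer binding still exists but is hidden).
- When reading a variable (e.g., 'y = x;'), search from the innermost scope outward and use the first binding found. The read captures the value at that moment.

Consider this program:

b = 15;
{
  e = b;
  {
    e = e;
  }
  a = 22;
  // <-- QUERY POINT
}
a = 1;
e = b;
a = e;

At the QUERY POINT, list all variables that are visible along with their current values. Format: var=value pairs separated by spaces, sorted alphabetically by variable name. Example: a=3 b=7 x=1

Step 1: declare b=15 at depth 0
Step 2: enter scope (depth=1)
Step 3: declare e=(read b)=15 at depth 1
Step 4: enter scope (depth=2)
Step 5: declare e=(read e)=15 at depth 2
Step 6: exit scope (depth=1)
Step 7: declare a=22 at depth 1
Visible at query point: a=22 b=15 e=15

Answer: a=22 b=15 e=15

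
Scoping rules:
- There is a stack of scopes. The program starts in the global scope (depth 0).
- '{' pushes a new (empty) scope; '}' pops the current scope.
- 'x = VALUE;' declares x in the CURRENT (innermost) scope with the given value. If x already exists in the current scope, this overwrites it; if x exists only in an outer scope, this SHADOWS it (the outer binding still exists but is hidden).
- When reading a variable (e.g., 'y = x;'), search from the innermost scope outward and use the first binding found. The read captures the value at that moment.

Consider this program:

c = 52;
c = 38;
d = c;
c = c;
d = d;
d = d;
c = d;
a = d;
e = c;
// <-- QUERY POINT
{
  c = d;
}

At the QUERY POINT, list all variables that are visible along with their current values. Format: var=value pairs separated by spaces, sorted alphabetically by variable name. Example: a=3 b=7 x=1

Step 1: declare c=52 at depth 0
Step 2: declare c=38 at depth 0
Step 3: declare d=(read c)=38 at depth 0
Step 4: declare c=(read c)=38 at depth 0
Step 5: declare d=(read d)=38 at depth 0
Step 6: declare d=(read d)=38 at depth 0
Step 7: declare c=(read d)=38 at depth 0
Step 8: declare a=(read d)=38 at depth 0
Step 9: declare e=(read c)=38 at depth 0
Visible at query point: a=38 c=38 d=38 e=38

Answer: a=38 c=38 d=38 e=38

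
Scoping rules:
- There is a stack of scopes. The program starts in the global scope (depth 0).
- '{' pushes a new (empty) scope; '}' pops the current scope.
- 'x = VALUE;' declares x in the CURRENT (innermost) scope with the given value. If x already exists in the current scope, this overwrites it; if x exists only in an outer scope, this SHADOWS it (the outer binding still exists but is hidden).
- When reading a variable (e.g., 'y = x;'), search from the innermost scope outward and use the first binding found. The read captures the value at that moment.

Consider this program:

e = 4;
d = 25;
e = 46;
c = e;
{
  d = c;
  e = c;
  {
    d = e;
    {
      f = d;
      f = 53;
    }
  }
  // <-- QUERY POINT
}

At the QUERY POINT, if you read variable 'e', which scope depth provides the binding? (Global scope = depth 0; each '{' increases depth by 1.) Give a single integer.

Step 1: declare e=4 at depth 0
Step 2: declare d=25 at depth 0
Step 3: declare e=46 at depth 0
Step 4: declare c=(read e)=46 at depth 0
Step 5: enter scope (depth=1)
Step 6: declare d=(read c)=46 at depth 1
Step 7: declare e=(read c)=46 at depth 1
Step 8: enter scope (depth=2)
Step 9: declare d=(read e)=46 at depth 2
Step 10: enter scope (depth=3)
Step 11: declare f=(read d)=46 at depth 3
Step 12: declare f=53 at depth 3
Step 13: exit scope (depth=2)
Step 14: exit scope (depth=1)
Visible at query point: c=46 d=46 e=46

Answer: 1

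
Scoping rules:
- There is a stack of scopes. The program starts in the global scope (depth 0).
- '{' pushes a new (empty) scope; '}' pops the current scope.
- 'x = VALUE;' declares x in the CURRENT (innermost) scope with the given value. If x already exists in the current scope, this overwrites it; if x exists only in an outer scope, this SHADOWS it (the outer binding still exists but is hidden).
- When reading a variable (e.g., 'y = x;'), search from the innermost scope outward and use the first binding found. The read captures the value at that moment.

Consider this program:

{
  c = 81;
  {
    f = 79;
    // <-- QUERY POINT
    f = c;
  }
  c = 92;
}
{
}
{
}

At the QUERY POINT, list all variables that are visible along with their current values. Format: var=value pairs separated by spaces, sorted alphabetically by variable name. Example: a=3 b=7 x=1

Step 1: enter scope (depth=1)
Step 2: declare c=81 at depth 1
Step 3: enter scope (depth=2)
Step 4: declare f=79 at depth 2
Visible at query point: c=81 f=79

Answer: c=81 f=79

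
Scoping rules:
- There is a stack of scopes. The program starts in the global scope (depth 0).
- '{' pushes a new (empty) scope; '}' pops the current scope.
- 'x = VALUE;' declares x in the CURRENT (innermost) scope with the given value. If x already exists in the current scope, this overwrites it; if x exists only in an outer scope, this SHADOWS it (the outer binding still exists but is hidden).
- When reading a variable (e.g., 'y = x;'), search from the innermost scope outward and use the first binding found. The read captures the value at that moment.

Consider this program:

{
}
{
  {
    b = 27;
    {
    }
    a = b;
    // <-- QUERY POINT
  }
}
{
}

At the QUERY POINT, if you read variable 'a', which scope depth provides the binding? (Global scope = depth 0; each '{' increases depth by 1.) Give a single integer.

Answer: 2

Derivation:
Step 1: enter scope (depth=1)
Step 2: exit scope (depth=0)
Step 3: enter scope (depth=1)
Step 4: enter scope (depth=2)
Step 5: declare b=27 at depth 2
Step 6: enter scope (depth=3)
Step 7: exit scope (depth=2)
Step 8: declare a=(read b)=27 at depth 2
Visible at query point: a=27 b=27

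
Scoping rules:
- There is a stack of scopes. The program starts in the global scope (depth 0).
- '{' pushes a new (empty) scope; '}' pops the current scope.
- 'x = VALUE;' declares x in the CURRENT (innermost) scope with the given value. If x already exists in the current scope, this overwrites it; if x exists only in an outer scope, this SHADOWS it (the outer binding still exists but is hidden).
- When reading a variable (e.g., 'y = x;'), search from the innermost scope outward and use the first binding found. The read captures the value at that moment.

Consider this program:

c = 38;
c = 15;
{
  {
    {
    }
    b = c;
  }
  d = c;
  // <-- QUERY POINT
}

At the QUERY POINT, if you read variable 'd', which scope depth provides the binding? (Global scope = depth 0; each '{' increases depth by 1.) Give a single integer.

Answer: 1

Derivation:
Step 1: declare c=38 at depth 0
Step 2: declare c=15 at depth 0
Step 3: enter scope (depth=1)
Step 4: enter scope (depth=2)
Step 5: enter scope (depth=3)
Step 6: exit scope (depth=2)
Step 7: declare b=(read c)=15 at depth 2
Step 8: exit scope (depth=1)
Step 9: declare d=(read c)=15 at depth 1
Visible at query point: c=15 d=15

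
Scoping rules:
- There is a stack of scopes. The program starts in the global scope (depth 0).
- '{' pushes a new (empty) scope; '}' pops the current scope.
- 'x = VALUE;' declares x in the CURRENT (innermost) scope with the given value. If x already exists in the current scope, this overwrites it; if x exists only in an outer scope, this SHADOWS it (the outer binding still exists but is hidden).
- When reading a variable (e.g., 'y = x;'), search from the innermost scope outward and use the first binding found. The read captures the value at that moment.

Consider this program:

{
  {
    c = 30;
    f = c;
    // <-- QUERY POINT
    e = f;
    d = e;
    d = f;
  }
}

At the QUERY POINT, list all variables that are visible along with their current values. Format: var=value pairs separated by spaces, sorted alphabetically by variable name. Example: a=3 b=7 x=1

Step 1: enter scope (depth=1)
Step 2: enter scope (depth=2)
Step 3: declare c=30 at depth 2
Step 4: declare f=(read c)=30 at depth 2
Visible at query point: c=30 f=30

Answer: c=30 f=30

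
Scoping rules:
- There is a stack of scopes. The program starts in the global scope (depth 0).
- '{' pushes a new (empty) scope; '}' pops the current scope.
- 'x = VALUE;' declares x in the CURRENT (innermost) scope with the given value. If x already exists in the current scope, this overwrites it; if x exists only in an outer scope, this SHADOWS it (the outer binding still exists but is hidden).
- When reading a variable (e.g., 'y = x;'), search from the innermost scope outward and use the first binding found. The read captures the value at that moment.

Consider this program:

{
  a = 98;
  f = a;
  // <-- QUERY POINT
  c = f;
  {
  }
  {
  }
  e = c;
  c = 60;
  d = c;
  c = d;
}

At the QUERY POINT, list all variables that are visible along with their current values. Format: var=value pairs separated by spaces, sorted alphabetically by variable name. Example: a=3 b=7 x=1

Answer: a=98 f=98

Derivation:
Step 1: enter scope (depth=1)
Step 2: declare a=98 at depth 1
Step 3: declare f=(read a)=98 at depth 1
Visible at query point: a=98 f=98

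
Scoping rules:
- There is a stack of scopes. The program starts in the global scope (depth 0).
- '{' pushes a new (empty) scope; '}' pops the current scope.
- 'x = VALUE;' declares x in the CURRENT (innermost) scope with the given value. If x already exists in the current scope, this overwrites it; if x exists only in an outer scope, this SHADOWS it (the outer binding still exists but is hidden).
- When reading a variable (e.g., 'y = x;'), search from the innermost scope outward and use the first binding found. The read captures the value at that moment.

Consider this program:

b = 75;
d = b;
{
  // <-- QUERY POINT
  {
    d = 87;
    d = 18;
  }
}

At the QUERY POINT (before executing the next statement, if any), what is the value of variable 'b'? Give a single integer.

Step 1: declare b=75 at depth 0
Step 2: declare d=(read b)=75 at depth 0
Step 3: enter scope (depth=1)
Visible at query point: b=75 d=75

Answer: 75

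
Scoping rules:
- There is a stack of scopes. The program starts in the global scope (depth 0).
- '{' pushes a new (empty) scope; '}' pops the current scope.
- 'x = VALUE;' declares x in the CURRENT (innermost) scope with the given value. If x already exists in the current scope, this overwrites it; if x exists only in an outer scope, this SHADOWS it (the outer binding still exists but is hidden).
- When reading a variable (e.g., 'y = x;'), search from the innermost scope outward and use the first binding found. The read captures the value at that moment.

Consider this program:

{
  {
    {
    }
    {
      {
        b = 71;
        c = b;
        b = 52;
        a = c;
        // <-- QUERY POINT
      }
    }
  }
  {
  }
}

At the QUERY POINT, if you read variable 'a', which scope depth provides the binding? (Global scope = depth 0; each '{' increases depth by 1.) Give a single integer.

Step 1: enter scope (depth=1)
Step 2: enter scope (depth=2)
Step 3: enter scope (depth=3)
Step 4: exit scope (depth=2)
Step 5: enter scope (depth=3)
Step 6: enter scope (depth=4)
Step 7: declare b=71 at depth 4
Step 8: declare c=(read b)=71 at depth 4
Step 9: declare b=52 at depth 4
Step 10: declare a=(read c)=71 at depth 4
Visible at query point: a=71 b=52 c=71

Answer: 4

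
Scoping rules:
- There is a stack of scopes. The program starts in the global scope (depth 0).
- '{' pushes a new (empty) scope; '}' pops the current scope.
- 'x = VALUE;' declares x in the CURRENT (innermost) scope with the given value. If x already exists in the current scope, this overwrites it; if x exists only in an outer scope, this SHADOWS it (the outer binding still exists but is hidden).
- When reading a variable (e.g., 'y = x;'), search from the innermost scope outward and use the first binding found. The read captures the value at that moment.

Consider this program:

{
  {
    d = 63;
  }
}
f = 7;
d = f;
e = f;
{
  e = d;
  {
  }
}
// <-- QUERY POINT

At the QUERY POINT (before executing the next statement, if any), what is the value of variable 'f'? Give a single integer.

Answer: 7

Derivation:
Step 1: enter scope (depth=1)
Step 2: enter scope (depth=2)
Step 3: declare d=63 at depth 2
Step 4: exit scope (depth=1)
Step 5: exit scope (depth=0)
Step 6: declare f=7 at depth 0
Step 7: declare d=(read f)=7 at depth 0
Step 8: declare e=(read f)=7 at depth 0
Step 9: enter scope (depth=1)
Step 10: declare e=(read d)=7 at depth 1
Step 11: enter scope (depth=2)
Step 12: exit scope (depth=1)
Step 13: exit scope (depth=0)
Visible at query point: d=7 e=7 f=7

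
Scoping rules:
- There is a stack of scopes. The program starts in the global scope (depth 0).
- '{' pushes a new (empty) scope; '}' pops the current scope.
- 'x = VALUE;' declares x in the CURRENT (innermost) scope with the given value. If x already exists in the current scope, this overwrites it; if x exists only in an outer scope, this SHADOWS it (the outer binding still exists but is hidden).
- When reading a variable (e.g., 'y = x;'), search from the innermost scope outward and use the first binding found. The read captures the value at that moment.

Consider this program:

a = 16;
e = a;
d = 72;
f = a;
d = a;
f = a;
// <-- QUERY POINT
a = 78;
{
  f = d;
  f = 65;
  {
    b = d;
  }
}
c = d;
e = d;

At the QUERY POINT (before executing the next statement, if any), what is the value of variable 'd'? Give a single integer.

Answer: 16

Derivation:
Step 1: declare a=16 at depth 0
Step 2: declare e=(read a)=16 at depth 0
Step 3: declare d=72 at depth 0
Step 4: declare f=(read a)=16 at depth 0
Step 5: declare d=(read a)=16 at depth 0
Step 6: declare f=(read a)=16 at depth 0
Visible at query point: a=16 d=16 e=16 f=16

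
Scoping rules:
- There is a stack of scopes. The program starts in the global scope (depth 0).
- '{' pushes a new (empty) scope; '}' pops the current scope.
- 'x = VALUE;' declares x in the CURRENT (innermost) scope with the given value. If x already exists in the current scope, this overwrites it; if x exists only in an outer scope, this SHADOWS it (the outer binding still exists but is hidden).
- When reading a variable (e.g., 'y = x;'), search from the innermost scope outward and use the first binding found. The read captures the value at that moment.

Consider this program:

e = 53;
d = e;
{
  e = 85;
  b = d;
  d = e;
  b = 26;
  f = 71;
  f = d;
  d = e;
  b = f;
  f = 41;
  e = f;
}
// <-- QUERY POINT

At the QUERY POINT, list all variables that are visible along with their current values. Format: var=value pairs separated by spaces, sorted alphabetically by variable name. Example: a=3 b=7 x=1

Step 1: declare e=53 at depth 0
Step 2: declare d=(read e)=53 at depth 0
Step 3: enter scope (depth=1)
Step 4: declare e=85 at depth 1
Step 5: declare b=(read d)=53 at depth 1
Step 6: declare d=(read e)=85 at depth 1
Step 7: declare b=26 at depth 1
Step 8: declare f=71 at depth 1
Step 9: declare f=(read d)=85 at depth 1
Step 10: declare d=(read e)=85 at depth 1
Step 11: declare b=(read f)=85 at depth 1
Step 12: declare f=41 at depth 1
Step 13: declare e=(read f)=41 at depth 1
Step 14: exit scope (depth=0)
Visible at query point: d=53 e=53

Answer: d=53 e=53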